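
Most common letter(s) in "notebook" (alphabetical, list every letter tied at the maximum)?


Word: "notebook"
Letter counts:
  'b': 1
  'e': 1
  'k': 1
  'n': 1
  'o': 3
  't': 1
Maximum count = 3
Most frequent = 'o' (3 times each)


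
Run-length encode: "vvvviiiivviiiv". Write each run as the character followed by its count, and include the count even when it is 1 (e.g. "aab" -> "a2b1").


String: "vvvviiiivviiiv"
Scanning for consecutive runs:
  'v' x 4
  'i' x 4
  'v' x 2
  'i' x 3
  'v' x 1
RLE = "v4i4v2i3v1"


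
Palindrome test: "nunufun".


Word: "nunufun"
Reversed: "nufunun"
Forward == Backward? nunufun != nufunun
Palindrome = No


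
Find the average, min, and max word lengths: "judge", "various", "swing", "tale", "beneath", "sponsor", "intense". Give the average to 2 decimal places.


Lengths: "judge"=5, "various"=7, "swing"=5, "tale"=4, "beneath"=7, "sponsor"=7, "intense"=7
Sum = 42, Count = 7
Average = 42/7 = 6.00
= avg=6.00, min=4, max=7


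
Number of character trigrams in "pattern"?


Word: "pattern" (length 7)
Number of 3-grams = length - 3 + 1 = 7 - 3 + 1
= 5


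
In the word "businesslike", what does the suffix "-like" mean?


Suffix: -like
Example: businesslike (business + -like)
Meaning = resembling


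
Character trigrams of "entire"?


Word: "entire" (length 6)
Number of trigrams = 6 - 3 + 1 = 4
  Position 0: "ent"
  Position 1: "nti"
  Position 2: "tir"
  Position 3: "ire"
Trigrams = "ent", "nti", "tir", "ire"


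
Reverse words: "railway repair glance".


Original: "railway repair glance"
Words (1..n): railway | repair | glance
Reversed (n..1): glance | repair | railway
Result = "glance repair railway"


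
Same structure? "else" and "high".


Pattern of "else": [0, 1, 2, 0]
Pattern of "high": [0, 1, 2, 0]
Patterns match
Same pattern = Yes


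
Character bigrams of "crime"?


Word: "crime" (length 5)
Number of bigrams = 5 - 2 + 1 = 4
  Position 0: "cr"
  Position 1: "ri"
  Position 2: "im"
  Position 3: "me"
Bigrams = "cr", "ri", "im", "me"


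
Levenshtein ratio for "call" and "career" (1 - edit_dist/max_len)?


Word 1: "call" (length 4)
Word 2: "career" (length 6)
One optimal edit sequence:
  1. keep 'c'
  2. keep 'a'
  3. insert 'r'  (+1)
  4. insert 'e'  (+1)
  5. substitute 'l' -> 'e'  (+1)
  6. substitute 'l' -> 'r'  (+1)
Edit distance = 4
Max length = max(4, 6) = 6
Similarity = 1 - 4/6
= 0.3333


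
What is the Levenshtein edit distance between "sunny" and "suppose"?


Word 1: "sunny" (length 5)
Word 2: "suppose" (length 7)
One optimal edit sequence (insert/delete/substitute each cost 1):
  1. keep 's'
  2. keep 'u'
  3. insert 'p'  (+1)
  4. insert 'p'  (+1)
  5. substitute 'n' -> 'o'  (+1)
  6. substitute 'n' -> 's'  (+1)
  7. substitute 'y' -> 'e'  (+1)
Total edit operations: 5
Edit distance = 5


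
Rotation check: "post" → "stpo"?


Word: "post", Candidate: "stpo"
Method: check if candidate is substring of word+word
"postpost" contains "stpo"? Yes
Is rotation = Yes


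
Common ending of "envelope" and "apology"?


Word 1: "envelope"
Word 2: "apology"
Comparing from end:
  Pos -1: 'e' != 'y' (stop)
LCS = "" (length 0)


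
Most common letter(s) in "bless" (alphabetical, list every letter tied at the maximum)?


Word: "bless"
Letter counts:
  'b': 1
  'e': 1
  'l': 1
  's': 2
Maximum count = 2
Most frequent = 's' (2 times each)


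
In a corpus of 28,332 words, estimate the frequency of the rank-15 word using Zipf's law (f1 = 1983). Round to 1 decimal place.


Zipf's law: f(r) = f(1) / r
f(1) = 1983
f(15) = 1983 / 15
= 132.2 occurrences


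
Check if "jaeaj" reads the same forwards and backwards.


Word: "jaeaj"
Reversed: "jaeaj"
Forward == Backward? jaeaj == jaeaj
Palindrome = Yes


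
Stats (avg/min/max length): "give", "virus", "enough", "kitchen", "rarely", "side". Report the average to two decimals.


Lengths: "give"=4, "virus"=5, "enough"=6, "kitchen"=7, "rarely"=6, "side"=4
Sum = 32, Count = 6
Average = 32/6 = 5.33
= avg=5.33, min=4, max=7


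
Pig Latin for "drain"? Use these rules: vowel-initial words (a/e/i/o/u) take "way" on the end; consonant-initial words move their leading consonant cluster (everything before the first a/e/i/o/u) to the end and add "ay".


Word: "drain"
Starts with consonant(s) → move to end, add 'ay'
Consonant cluster: "dr"
Pig Latin = "aindray"


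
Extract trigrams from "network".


Word: "network" (length 7)
Number of trigrams = 7 - 3 + 1 = 5
  Position 0: "net"
  Position 1: "etw"
  Position 2: "two"
  Position 3: "wor"
  Position 4: "ork"
Trigrams = "net", "etw", "two", "wor", "ork"


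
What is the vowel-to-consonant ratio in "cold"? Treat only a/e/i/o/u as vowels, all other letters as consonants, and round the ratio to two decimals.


Word: "cold"
Vowels (a,e,i,o,u): 1
Consonants: 3
Ratio = 1/3
= 0.33


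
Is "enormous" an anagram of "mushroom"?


Word 1: "mushroom" → sorted: hmmoorsu
Word 2: "enormous" → sorted: emnoorsu
Same letters? hmmoorsu != emnoorsu
Anagram = No


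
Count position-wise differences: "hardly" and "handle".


Comparing character by character (same length = 6):
  Pos 0: 'h' vs 'h' =
  Pos 1: 'a' vs 'a' =
  Pos 2: 'r' vs 'n' !=
  Pos 3: 'd' vs 'd' =
  Pos 4: 'l' vs 'l' =
  Pos 5: 'y' vs 'e' !=
Hamming distance = 2


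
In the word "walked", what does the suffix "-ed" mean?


Suffix: -ed
Example: walked (walk + -ed)
Meaning = past tense


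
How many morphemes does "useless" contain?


Word: "useless"
Morphemes: use / -less
Each morpheme carries meaning
= 2 morphemes


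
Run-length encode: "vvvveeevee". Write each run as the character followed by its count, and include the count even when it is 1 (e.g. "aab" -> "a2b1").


String: "vvvveeevee"
Scanning for consecutive runs:
  'v' x 4
  'e' x 3
  'v' x 1
  'e' x 2
RLE = "v4e3v1e2"


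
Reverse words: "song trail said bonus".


Original: "song trail said bonus"
Words (1..n): song | trail | said | bonus
Reversed (n..1): bonus | said | trail | song
Result = "bonus said trail song"


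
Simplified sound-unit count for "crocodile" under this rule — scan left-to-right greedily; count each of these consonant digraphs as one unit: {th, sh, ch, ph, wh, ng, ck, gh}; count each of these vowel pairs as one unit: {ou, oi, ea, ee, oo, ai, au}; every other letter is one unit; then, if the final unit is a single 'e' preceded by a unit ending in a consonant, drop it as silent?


Word: "crocodile" (9 letters)
Left-to-right scan:
  [1] 'c' (letter)
  [2] 'r' (letter)
  [3] 'o' (letter)
  [4] 'c' (letter)
  [5] 'o' (letter)
  [6] 'd' (letter)
  [7] 'i' (letter)
  [8] 'l' (letter)
  [9] 'e' (letter)
Units from scan: 9
Final unit is 'e' after a consonant -> drop as silent (-1)
Sound units = 8 units


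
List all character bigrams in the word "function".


Word: "function" (length 8)
Number of bigrams = 8 - 2 + 1 = 7
  Position 0: "fu"
  Position 1: "un"
  Position 2: "nc"
  Position 3: "ct"
  Position 4: "ti"
  Position 5: "io"
  Position 6: "on"
Bigrams = "fu", "un", "nc", "ct", "ti", "io", "on"


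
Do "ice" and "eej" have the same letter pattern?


Pattern of "ice": [0, 1, 2]
Pattern of "eej": [0, 0, 1]
Patterns do not match
Same pattern = No


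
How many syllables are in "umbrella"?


Word: "umbrella"
Syllable breakdown: um / brel / la
Counting: 3 parts
= 3 syllables


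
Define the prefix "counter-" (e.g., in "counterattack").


Prefix: counter-
As in: counterattack -> counter- + attack
Meaning = against / opposite


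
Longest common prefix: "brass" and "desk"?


Word 1: "brass"
Word 2: "desk"
Comparing from start:
  Pos 0: 'b' != 'd' (stop)
LCP = "" (length 0)


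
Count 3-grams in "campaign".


Word: "campaign" (length 8)
Number of 3-grams = length - 3 + 1 = 8 - 3 + 1
= 6


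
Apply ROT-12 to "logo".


Word: "logo"
Shift: 12
Each letter → (letter + shift) mod 26:
  'l' (11) + 12 = 23 → 'x'
  'o' (14) + 12 = 0 → 'a'
  'g' (6) + 12 = 18 → 's'
  'o' (14) + 12 = 0 → 'a'
Result = "xasa"


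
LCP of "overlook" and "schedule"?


Word 1: "overlook"
Word 2: "schedule"
Comparing from start:
  Pos 0: 'o' != 's' (stop)
LCP = "" (length 0)


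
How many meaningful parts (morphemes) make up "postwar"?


Word: "postwar"
Morphemes: post- | war
Each morpheme carries meaning
= 2 morphemes


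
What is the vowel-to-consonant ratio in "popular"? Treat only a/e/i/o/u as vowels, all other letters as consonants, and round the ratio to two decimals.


Word: "popular"
Vowels (a,e,i,o,u): 3
Consonants: 4
Ratio = 3/4
= 0.75


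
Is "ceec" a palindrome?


Word: "ceec"
Reversed: "ceec"
Forward == Backward? ceec == ceec
Palindrome = Yes


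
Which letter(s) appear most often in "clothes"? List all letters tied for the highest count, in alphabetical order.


Word: "clothes"
Letter counts:
  'c': 1
  'e': 1
  'h': 1
  'l': 1
  'o': 1
  's': 1
  't': 1
Maximum count = 1
Most frequent = 'c', 'e', 'h', 'l', 'o', 's', 't' (1 time each)


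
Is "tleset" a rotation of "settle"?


Word: "settle", Candidate: "tleset"
Method: check if candidate is substring of word+word
"settlesettle" contains "tleset"? Yes
Is rotation = Yes


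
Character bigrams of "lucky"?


Word: "lucky" (length 5)
Number of bigrams = 5 - 2 + 1 = 4
  Position 0: "lu"
  Position 1: "uc"
  Position 2: "ck"
  Position 3: "ky"
Bigrams = "lu", "uc", "ck", "ky"


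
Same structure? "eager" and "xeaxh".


Pattern of "eager": [0, 1, 2, 0, 3]
Pattern of "xeaxh": [0, 1, 2, 0, 3]
Patterns match
Same pattern = Yes


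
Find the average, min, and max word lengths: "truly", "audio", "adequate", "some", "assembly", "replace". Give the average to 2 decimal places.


Lengths: "truly"=5, "audio"=5, "adequate"=8, "some"=4, "assembly"=8, "replace"=7
Sum = 37, Count = 6
Average = 37/6 = 6.17
= avg=6.17, min=4, max=8


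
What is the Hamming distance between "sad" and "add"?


Comparing character by character (same length = 3):
  Pos 0: 's' vs 'a' !=
  Pos 1: 'a' vs 'd' !=
  Pos 2: 'd' vs 'd' =
Hamming distance = 2


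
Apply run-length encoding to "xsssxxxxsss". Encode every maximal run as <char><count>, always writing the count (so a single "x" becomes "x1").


String: "xsssxxxxsss"
Scanning for consecutive runs:
  'x' x 1
  's' x 3
  'x' x 4
  's' x 3
RLE = "x1s3x4s3"


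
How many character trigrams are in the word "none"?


Word: "none" (length 4)
Number of 3-grams = length - 3 + 1 = 4 - 3 + 1
= 2


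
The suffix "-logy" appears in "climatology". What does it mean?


Suffix: -logy
Example: climatology = climate + -logy, with a spelling change
Meaning = study of


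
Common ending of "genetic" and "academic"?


Word 1: "genetic"
Word 2: "academic"
Comparing from end:
  Pos -1: 'c' == 'c'
  Pos -2: 'i' == 'i'
  Pos -3: 't' != 'm' (stop)
LCS = "ic" (length 2)


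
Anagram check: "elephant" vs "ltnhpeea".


Word 1: "elephant" → sorted: aeehlnpt
Word 2: "ltnhpeea" → sorted: aeehlnpt
Same letters? aeehlnpt == aeehlnpt
Anagram = Yes


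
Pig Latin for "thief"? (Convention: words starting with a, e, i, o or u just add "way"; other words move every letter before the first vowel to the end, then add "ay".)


Word: "thief"
Starts with consonant(s) → move to end, add 'ay'
Consonant cluster: "th"
Pig Latin = "iefthay"


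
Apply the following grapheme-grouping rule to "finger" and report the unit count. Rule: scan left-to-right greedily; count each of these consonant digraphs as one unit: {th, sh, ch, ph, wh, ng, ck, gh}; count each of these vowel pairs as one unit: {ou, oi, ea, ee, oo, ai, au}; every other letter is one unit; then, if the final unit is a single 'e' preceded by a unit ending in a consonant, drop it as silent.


Word: "finger" (6 letters)
Left-to-right scan:
  [1] 'f' (letter)
  [2] 'i' (letter)
  [3] 'ng' (digraph)
  [4] 'e' (letter)
  [5] 'r' (letter)
Units from scan: 5
Sound units = 5 units


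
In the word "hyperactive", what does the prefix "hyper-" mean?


Prefix: hyper-
Example: hyperactive = hyper- + active
Meaning = over / excessive


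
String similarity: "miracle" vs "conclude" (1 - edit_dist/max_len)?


Word 1: "miracle" (length 7)
Word 2: "conclude" (length 8)
One optimal edit sequence:
  1. delete 'm'  (+1)
  2. substitute 'i' -> 'c'  (+1)
  3. substitute 'r' -> 'o'  (+1)
  4. substitute 'a' -> 'n'  (+1)
  5. keep 'c'
  6. keep 'l'
  7. insert 'u'  (+1)
  8. insert 'd'  (+1)
  9. keep 'e'
Edit distance = 6
Max length = max(7, 8) = 8
Similarity = 1 - 6/8
= 0.2500


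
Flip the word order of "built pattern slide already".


Original: "built pattern slide already"
Words (1..n): built | pattern | slide | already
Reversed (n..1): already | slide | pattern | built
Result = "already slide pattern built"


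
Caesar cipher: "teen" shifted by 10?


Word: "teen"
Shift: 10
Each letter → (letter + shift) mod 26:
  't' (19) + 10 = 3 → 'd'
  'e' (4) + 10 = 14 → 'o'
  'e' (4) + 10 = 14 → 'o'
  'n' (13) + 10 = 23 → 'x'
Result = "doox"


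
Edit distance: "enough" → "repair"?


Word 1: "enough" (length 6)
Word 2: "repair" (length 6)
One optimal edit sequence (insert/delete/substitute each cost 1):
  1. substitute 'e' -> 'r'  (+1)
  2. substitute 'n' -> 'e'  (+1)
  3. substitute 'o' -> 'p'  (+1)
  4. substitute 'u' -> 'a'  (+1)
  5. substitute 'g' -> 'i'  (+1)
  6. substitute 'h' -> 'r'  (+1)
Total edit operations: 6
Edit distance = 6


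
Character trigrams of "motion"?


Word: "motion" (length 6)
Number of trigrams = 6 - 3 + 1 = 4
  Position 0: "mot"
  Position 1: "oti"
  Position 2: "tio"
  Position 3: "ion"
Trigrams = "mot", "oti", "tio", "ion"


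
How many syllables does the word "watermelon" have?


Word: "watermelon"
Syllable breakdown: wa / ter / mel / on
Counting: 4 parts
= 4 syllables


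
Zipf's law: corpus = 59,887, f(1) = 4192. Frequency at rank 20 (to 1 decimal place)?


Zipf's law: f(r) = f(1) / r
f(1) = 4192
f(20) = 4192 / 20
= 209.6 occurrences


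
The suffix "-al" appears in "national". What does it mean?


Suffix: -al
Example: national (nation + -al)
Meaning = relating to


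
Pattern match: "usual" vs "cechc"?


Pattern of "usual": [0, 1, 0, 2, 3]
Pattern of "cechc": [0, 1, 0, 2, 0]
Patterns do not match
Same pattern = No


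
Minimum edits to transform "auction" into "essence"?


Word 1: "auction" (length 7)
Word 2: "essence" (length 7)
One optimal edit sequence (insert/delete/substitute each cost 1):
  1. substitute 'a' -> 'e'  (+1)
  2. substitute 'u' -> 's'  (+1)
  3. substitute 'c' -> 's'  (+1)
  4. substitute 't' -> 'e'  (+1)
  5. substitute 'i' -> 'n'  (+1)
  6. substitute 'o' -> 'c'  (+1)
  7. substitute 'n' -> 'e'  (+1)
Total edit operations: 7
Edit distance = 7


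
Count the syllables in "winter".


Word: "winter"
Syllable breakdown: win / ter
Counting: 2 parts
= 2 syllables


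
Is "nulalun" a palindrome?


Word: "nulalun"
Reversed: "nulalun"
Forward == Backward? nulalun == nulalun
Palindrome = Yes


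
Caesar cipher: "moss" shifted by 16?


Word: "moss"
Shift: 16
Each letter → (letter + shift) mod 26:
  'm' (12) + 16 = 2 → 'c'
  'o' (14) + 16 = 4 → 'e'
  's' (18) + 16 = 8 → 'i'
  's' (18) + 16 = 8 → 'i'
Result = "ceii"


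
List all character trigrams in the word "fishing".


Word: "fishing" (length 7)
Number of trigrams = 7 - 3 + 1 = 5
  Position 0: "fis"
  Position 1: "ish"
  Position 2: "shi"
  Position 3: "hin"
  Position 4: "ing"
Trigrams = "fis", "ish", "shi", "hin", "ing"


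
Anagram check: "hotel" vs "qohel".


Word 1: "hotel" → sorted: ehlot
Word 2: "qohel" → sorted: ehloq
Same letters? ehlot != ehloq
Anagram = No


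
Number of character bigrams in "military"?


Word: "military" (length 8)
Number of 2-grams = length - 2 + 1 = 8 - 2 + 1
= 7


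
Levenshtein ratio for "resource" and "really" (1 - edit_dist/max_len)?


Word 1: "resource" (length 8)
Word 2: "really" (length 6)
One optimal edit sequence:
  1. keep 'r'
  2. keep 'e'
  3. delete 's'  (+1)
  4. delete 'o'  (+1)
  5. substitute 'u' -> 'a'  (+1)
  6. substitute 'r' -> 'l'  (+1)
  7. substitute 'c' -> 'l'  (+1)
  8. substitute 'e' -> 'y'  (+1)
Edit distance = 6
Max length = max(8, 6) = 8
Similarity = 1 - 6/8
= 0.2500


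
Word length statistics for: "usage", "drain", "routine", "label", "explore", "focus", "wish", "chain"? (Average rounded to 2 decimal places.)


Lengths: "usage"=5, "drain"=5, "routine"=7, "label"=5, "explore"=7, "focus"=5, "wish"=4, "chain"=5
Sum = 43, Count = 8
Average = 43/8 = 5.38
= avg=5.38, min=4, max=7


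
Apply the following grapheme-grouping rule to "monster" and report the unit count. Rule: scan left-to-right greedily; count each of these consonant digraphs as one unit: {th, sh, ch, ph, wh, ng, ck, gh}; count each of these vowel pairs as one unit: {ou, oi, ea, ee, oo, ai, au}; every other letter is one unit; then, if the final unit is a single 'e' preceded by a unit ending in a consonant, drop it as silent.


Word: "monster" (7 letters)
Left-to-right scan:
  [1] 'm' (letter)
  [2] 'o' (letter)
  [3] 'n' (letter)
  [4] 's' (letter)
  [5] 't' (letter)
  [6] 'e' (letter)
  [7] 'r' (letter)
Units from scan: 7
Sound units = 7 units


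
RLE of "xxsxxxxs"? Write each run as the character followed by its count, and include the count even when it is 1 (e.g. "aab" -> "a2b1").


String: "xxsxxxxs"
Scanning for consecutive runs:
  'x' x 2
  's' x 1
  'x' x 4
  's' x 1
RLE = "x2s1x4s1"


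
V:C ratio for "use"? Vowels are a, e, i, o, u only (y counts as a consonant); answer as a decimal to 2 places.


Word: "use"
Vowels (a,e,i,o,u): 2
Consonants: 1
Ratio = 2/1
= 2.00


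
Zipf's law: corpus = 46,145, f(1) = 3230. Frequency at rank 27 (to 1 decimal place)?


Zipf's law: f(r) = f(1) / r
f(1) = 3230
f(27) = 3230 / 27
= 119.6 occurrences


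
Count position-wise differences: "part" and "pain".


Comparing character by character (same length = 4):
  Pos 0: 'p' vs 'p' =
  Pos 1: 'a' vs 'a' =
  Pos 2: 'r' vs 'i' !=
  Pos 3: 't' vs 'n' !=
Hamming distance = 2


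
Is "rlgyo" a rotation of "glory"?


Word: "glory", Candidate: "rlgyo"
Method: check if candidate is substring of word+word
"gloryglory" contains "rlgyo"? No
Is rotation = No


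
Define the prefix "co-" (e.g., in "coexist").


Prefix: co-
Example: coexist = co- + exist
Meaning = together


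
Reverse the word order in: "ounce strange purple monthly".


Original: "ounce strange purple monthly"
Words (1..n): ounce | strange | purple | monthly
Reversed (n..1): monthly | purple | strange | ounce
Result = "monthly purple strange ounce"


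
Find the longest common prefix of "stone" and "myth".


Word 1: "stone"
Word 2: "myth"
Comparing from start:
  Pos 0: 's' != 'm' (stop)
LCP = "" (length 0)


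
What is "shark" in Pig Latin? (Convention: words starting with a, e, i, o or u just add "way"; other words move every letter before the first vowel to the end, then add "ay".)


Word: "shark"
Starts with consonant(s) → move to end, add 'ay'
Consonant cluster: "sh"
Pig Latin = "arkshay"


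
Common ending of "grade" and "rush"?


Word 1: "grade"
Word 2: "rush"
Comparing from end:
  Pos -1: 'e' != 'h' (stop)
LCS = "" (length 0)


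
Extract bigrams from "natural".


Word: "natural" (length 7)
Number of bigrams = 7 - 2 + 1 = 6
  Position 0: "na"
  Position 1: "at"
  Position 2: "tu"
  Position 3: "ur"
  Position 4: "ra"
  Position 5: "al"
Bigrams = "na", "at", "tu", "ur", "ra", "al"


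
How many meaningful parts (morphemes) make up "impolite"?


Word: "impolite"
Morphemes: im- / polite
Each morpheme carries meaning
= 2 morphemes


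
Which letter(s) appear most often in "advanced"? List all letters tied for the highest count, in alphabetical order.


Word: "advanced"
Letter counts:
  'a': 2
  'c': 1
  'd': 2
  'e': 1
  'n': 1
  'v': 1
Maximum count = 2
Most frequent = 'a', 'd' (2 times each)


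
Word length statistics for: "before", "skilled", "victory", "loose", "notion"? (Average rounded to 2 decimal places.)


Lengths: "before"=6, "skilled"=7, "victory"=7, "loose"=5, "notion"=6
Sum = 31, Count = 5
Average = 31/5 = 6.20
= avg=6.20, min=5, max=7


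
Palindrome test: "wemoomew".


Word: "wemoomew"
Reversed: "wemoomew"
Forward == Backward? wemoomew == wemoomew
Palindrome = Yes


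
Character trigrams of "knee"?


Word: "knee" (length 4)
Number of trigrams = 4 - 3 + 1 = 2
  Position 0: "kne"
  Position 1: "nee"
Trigrams = "kne", "nee"


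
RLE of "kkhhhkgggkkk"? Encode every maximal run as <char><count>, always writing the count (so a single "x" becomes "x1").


String: "kkhhhkgggkkk"
Scanning for consecutive runs:
  'k' x 2
  'h' x 3
  'k' x 1
  'g' x 3
  'k' x 3
RLE = "k2h3k1g3k3"


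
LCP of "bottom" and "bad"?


Word 1: "bottom"
Word 2: "bad"
Comparing from start:
  Pos 0: 'b' == 'b'
  Pos 1: 'o' != 'a' (stop)
LCP = "b" (length 1)


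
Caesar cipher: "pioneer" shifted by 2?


Word: "pioneer"
Shift: 2
Each letter → (letter + shift) mod 26:
  'p' (15) + 2 = 17 → 'r'
  'i' (8) + 2 = 10 → 'k'
  'o' (14) + 2 = 16 → 'q'
  'n' (13) + 2 = 15 → 'p'
  'e' (4) + 2 = 6 → 'g'
  'e' (4) + 2 = 6 → 'g'
  'r' (17) + 2 = 19 → 't'
Result = "rkqpggt"


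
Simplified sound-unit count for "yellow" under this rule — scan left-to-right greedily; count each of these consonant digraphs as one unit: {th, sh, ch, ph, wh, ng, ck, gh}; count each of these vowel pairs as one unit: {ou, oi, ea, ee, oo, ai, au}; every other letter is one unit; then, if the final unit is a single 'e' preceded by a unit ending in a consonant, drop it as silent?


Word: "yellow" (6 letters)
Left-to-right scan:
  (1) 'y' (letter)
  (2) 'e' (letter)
  (3) 'l' (letter)
  (4) 'l' (letter)
  (5) 'o' (letter)
  (6) 'w' (letter)
Units from scan: 6
Sound units = 6 units


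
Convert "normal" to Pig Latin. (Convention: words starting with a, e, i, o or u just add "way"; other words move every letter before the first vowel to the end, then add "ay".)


Word: "normal"
Starts with consonant(s) → move to end, add 'ay'
Consonant cluster: "n"
Pig Latin = "ormalnay"


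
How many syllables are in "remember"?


Word: "remember"
Syllable breakdown: re · mem · ber
Counting: 3 parts
= 3 syllables


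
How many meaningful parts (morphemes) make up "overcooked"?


Word: "overcooked"
Morphemes: over- + cook + -ed
Each morpheme carries meaning
= 3 morphemes


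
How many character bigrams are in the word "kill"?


Word: "kill" (length 4)
Number of 2-grams = length - 2 + 1 = 4 - 2 + 1
= 3


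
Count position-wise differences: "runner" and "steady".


Comparing character by character (same length = 6):
  Pos 0: 'r' vs 's' !=
  Pos 1: 'u' vs 't' !=
  Pos 2: 'n' vs 'e' !=
  Pos 3: 'n' vs 'a' !=
  Pos 4: 'e' vs 'd' !=
  Pos 5: 'r' vs 'y' !=
Hamming distance = 6


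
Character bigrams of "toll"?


Word: "toll" (length 4)
Number of bigrams = 4 - 2 + 1 = 3
  Position 0: "to"
  Position 1: "ol"
  Position 2: "ll"
Bigrams = "to", "ol", "ll"


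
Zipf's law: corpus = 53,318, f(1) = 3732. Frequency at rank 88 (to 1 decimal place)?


Zipf's law: f(r) = f(1) / r
f(1) = 3732
f(88) = 3732 / 88
= 42.4 occurrences


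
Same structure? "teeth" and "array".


Pattern of "teeth": [0, 1, 1, 0, 2]
Pattern of "array": [0, 1, 1, 0, 2]
Patterns match
Same pattern = Yes


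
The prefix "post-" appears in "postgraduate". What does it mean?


Prefix: post-
Example: postgraduate = post- + graduate
Meaning = after


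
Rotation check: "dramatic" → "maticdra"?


Word: "dramatic", Candidate: "maticdra"
Method: check if candidate is substring of word+word
"dramaticdramatic" contains "maticdra"? Yes
Is rotation = Yes


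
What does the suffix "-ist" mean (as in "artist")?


Suffix: -ist
As in: artist -> art + -ist
Meaning = one who practices


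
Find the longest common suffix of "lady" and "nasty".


Word 1: "lady"
Word 2: "nasty"
Comparing from end:
  Pos -1: 'y' == 'y'
  Pos -2: 'd' != 't' (stop)
LCS = "y" (length 1)


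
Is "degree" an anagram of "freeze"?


Word 1: "freeze" → sorted: eeefrz
Word 2: "degree" → sorted: deeegr
Same letters? eeefrz != deeegr
Anagram = No


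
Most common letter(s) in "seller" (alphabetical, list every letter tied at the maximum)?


Word: "seller"
Letter counts:
  'e': 2
  'l': 2
  'r': 1
  's': 1
Maximum count = 2
Most frequent = 'e', 'l' (2 times each)


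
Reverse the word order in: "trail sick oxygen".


Original: "trail sick oxygen"
Words (1..n): trail | sick | oxygen
Reversed (n..1): oxygen | sick | trail
Result = "oxygen sick trail"


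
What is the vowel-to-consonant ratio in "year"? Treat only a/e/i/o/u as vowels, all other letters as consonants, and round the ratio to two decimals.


Word: "year"
Vowels (a,e,i,o,u): 2
Consonants: 2
Ratio = 2/2
= 1.00


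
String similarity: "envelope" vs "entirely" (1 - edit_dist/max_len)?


Word 1: "envelope" (length 8)
Word 2: "entirely" (length 8)
One optimal edit sequence:
  1. keep 'e'
  2. keep 'n'
  3. substitute 'v' -> 't'  (+1)
  4. substitute 'e' -> 'i'  (+1)
  5. substitute 'l' -> 'r'  (+1)
  6. substitute 'o' -> 'e'  (+1)
  7. substitute 'p' -> 'l'  (+1)
  8. substitute 'e' -> 'y'  (+1)
Edit distance = 6
Max length = max(8, 8) = 8
Similarity = 1 - 6/8
= 0.2500


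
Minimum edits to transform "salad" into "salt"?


Word 1: "salad" (length 5)
Word 2: "salt" (length 4)
One optimal edit sequence (insert/delete/substitute each cost 1):
  1. keep 's'
  2. keep 'a'
  3. keep 'l'
  4. delete 'a'  (+1)
  5. substitute 'd' -> 't'  (+1)
Total edit operations: 2
Edit distance = 2


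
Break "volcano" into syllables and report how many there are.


Word: "volcano"
Syllable breakdown: vol · ca · no
Counting: 3 parts
= 3 syllables


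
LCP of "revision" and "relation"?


Word 1: "revision"
Word 2: "relation"
Comparing from start:
  Pos 0: 'r' == 'r'
  Pos 1: 'e' == 'e'
  Pos 2: 'v' != 'l' (stop)
LCP = "re" (length 2)


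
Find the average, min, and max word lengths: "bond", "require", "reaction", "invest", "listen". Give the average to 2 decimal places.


Lengths: "bond"=4, "require"=7, "reaction"=8, "invest"=6, "listen"=6
Sum = 31, Count = 5
Average = 31/5 = 6.20
= avg=6.20, min=4, max=8


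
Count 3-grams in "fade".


Word: "fade" (length 4)
Number of 3-grams = length - 3 + 1 = 4 - 3 + 1
= 2


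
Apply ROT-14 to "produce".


Word: "produce"
Shift: 14
Each letter → (letter + shift) mod 26:
  'p' (15) + 14 = 3 → 'd'
  'r' (17) + 14 = 5 → 'f'
  'o' (14) + 14 = 2 → 'c'
  'd' (3) + 14 = 17 → 'r'
  'u' (20) + 14 = 8 → 'i'
  'c' (2) + 14 = 16 → 'q'
  'e' (4) + 14 = 18 → 's'
Result = "dfcriqs"


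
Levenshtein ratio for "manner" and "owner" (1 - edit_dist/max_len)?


Word 1: "manner" (length 6)
Word 2: "owner" (length 5)
One optimal edit sequence:
  1. delete 'm'  (+1)
  2. substitute 'a' -> 'o'  (+1)
  3. substitute 'n' -> 'w'  (+1)
  4. keep 'n'
  5. keep 'e'
  6. keep 'r'
Edit distance = 3
Max length = max(6, 5) = 6
Similarity = 1 - 3/6
= 0.5000


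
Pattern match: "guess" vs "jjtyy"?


Pattern of "guess": [0, 1, 2, 3, 3]
Pattern of "jjtyy": [0, 0, 1, 2, 2]
Patterns do not match
Same pattern = No


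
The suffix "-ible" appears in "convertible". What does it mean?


Suffix: -ible
As in: convertible -> convert + -ible
Meaning = capable of


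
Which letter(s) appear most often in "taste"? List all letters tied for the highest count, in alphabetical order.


Word: "taste"
Letter counts:
  'a': 1
  'e': 1
  's': 1
  't': 2
Maximum count = 2
Most frequent = 't' (2 times each)


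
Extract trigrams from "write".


Word: "write" (length 5)
Number of trigrams = 5 - 3 + 1 = 3
  Position 0: "wri"
  Position 1: "rit"
  Position 2: "ite"
Trigrams = "wri", "rit", "ite"


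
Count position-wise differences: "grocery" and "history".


Comparing character by character (same length = 7):
  Pos 0: 'g' vs 'h' !=
  Pos 1: 'r' vs 'i' !=
  Pos 2: 'o' vs 's' !=
  Pos 3: 'c' vs 't' !=
  Pos 4: 'e' vs 'o' !=
  Pos 5: 'r' vs 'r' =
  Pos 6: 'y' vs 'y' =
Hamming distance = 5


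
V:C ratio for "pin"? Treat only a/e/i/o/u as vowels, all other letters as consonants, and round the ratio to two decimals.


Word: "pin"
Vowels (a,e,i,o,u): 1
Consonants: 2
Ratio = 1/2
= 0.50


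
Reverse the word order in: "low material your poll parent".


Original: "low material your poll parent"
Words (1..n): low | material | your | poll | parent
Reversed (n..1): parent | poll | your | material | low
Result = "parent poll your material low"


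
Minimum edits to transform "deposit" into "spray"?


Word 1: "deposit" (length 7)
Word 2: "spray" (length 5)
One optimal edit sequence (insert/delete/substitute each cost 1):
  1. delete 'd'  (+1)
  2. substitute 'e' -> 's'  (+1)
  3. keep 'p'
  4. delete 'o'  (+1)
  5. substitute 's' -> 'r'  (+1)
  6. substitute 'i' -> 'a'  (+1)
  7. substitute 't' -> 'y'  (+1)
Total edit operations: 6
Edit distance = 6


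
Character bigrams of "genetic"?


Word: "genetic" (length 7)
Number of bigrams = 7 - 2 + 1 = 6
  Position 0: "ge"
  Position 1: "en"
  Position 2: "ne"
  Position 3: "et"
  Position 4: "ti"
  Position 5: "ic"
Bigrams = "ge", "en", "ne", "et", "ti", "ic"


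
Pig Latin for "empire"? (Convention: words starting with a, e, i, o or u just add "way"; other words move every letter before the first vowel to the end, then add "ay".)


Word: "empire"
Starts with vowel → add 'way'
Pig Latin = "empireway"


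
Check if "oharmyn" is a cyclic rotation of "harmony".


Word: "harmony", Candidate: "oharmyn"
Method: check if candidate is substring of word+word
"harmonyharmony" contains "oharmyn"? No
Is rotation = No


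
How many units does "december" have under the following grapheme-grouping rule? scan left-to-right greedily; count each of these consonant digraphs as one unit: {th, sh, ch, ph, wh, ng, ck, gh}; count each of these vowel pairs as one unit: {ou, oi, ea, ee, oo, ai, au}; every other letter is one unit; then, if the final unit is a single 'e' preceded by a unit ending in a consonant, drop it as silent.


Word: "december" (8 letters)
Left-to-right scan:
  [1] 'd' (letter)
  [2] 'e' (letter)
  [3] 'c' (letter)
  [4] 'e' (letter)
  [5] 'm' (letter)
  [6] 'b' (letter)
  [7] 'e' (letter)
  [8] 'r' (letter)
Units from scan: 8
Sound units = 8 units


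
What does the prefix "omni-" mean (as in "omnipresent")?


Prefix: omni-
Example: omnipresent (omni- + present)
Meaning = all


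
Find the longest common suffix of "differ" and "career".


Word 1: "differ"
Word 2: "career"
Comparing from end:
  Pos -1: 'r' == 'r'
  Pos -2: 'e' == 'e'
  Pos -3: 'f' != 'e' (stop)
LCS = "er" (length 2)


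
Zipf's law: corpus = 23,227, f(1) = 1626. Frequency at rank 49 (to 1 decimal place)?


Zipf's law: f(r) = f(1) / r
f(1) = 1626
f(49) = 1626 / 49
= 33.2 occurrences


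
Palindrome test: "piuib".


Word: "piuib"
Reversed: "biuip"
Forward == Backward? piuib != biuip
Palindrome = No


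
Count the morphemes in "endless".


Word: "endless"
Morphemes: end | -less
Each morpheme carries meaning
= 2 morphemes


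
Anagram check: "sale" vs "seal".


Word 1: "sale" → sorted: aels
Word 2: "seal" → sorted: aels
Same letters? aels == aels
Anagram = Yes


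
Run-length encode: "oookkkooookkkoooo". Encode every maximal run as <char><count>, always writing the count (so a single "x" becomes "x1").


String: "oookkkooookkkoooo"
Scanning for consecutive runs:
  'o' x 3
  'k' x 3
  'o' x 4
  'k' x 3
  'o' x 4
RLE = "o3k3o4k3o4"


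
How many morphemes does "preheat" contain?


Word: "preheat"
Morphemes: pre- / heat
Each morpheme carries meaning
= 2 morphemes


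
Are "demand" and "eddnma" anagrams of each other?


Word 1: "demand" → sorted: addemn
Word 2: "eddnma" → sorted: addemn
Same letters? addemn == addemn
Anagram = Yes


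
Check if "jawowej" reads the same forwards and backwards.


Word: "jawowej"
Reversed: "jewowaj"
Forward == Backward? jawowej != jewowaj
Palindrome = No


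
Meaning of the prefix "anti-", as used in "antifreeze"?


Prefix: anti-
As in: antifreeze -> anti- + freeze
Meaning = against


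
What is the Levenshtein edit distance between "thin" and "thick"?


Word 1: "thin" (length 4)
Word 2: "thick" (length 5)
One optimal edit sequence (insert/delete/substitute each cost 1):
  1. keep 't'
  2. keep 'h'
  3. keep 'i'
  4. insert 'c'  (+1)
  5. substitute 'n' -> 'k'  (+1)
Total edit operations: 2
Edit distance = 2


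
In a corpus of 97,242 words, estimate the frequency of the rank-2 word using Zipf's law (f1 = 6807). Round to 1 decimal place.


Zipf's law: f(r) = f(1) / r
f(1) = 6807
f(2) = 6807 / 2
= 3403.5 occurrences


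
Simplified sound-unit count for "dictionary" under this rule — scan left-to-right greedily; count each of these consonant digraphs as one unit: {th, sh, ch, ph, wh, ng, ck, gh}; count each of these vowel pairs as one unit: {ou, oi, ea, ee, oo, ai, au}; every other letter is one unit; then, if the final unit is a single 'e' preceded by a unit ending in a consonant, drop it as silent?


Word: "dictionary" (10 letters)
Left-to-right scan:
  1. 'd' (letter)
  2. 'i' (letter)
  3. 'c' (letter)
  4. 't' (letter)
  5. 'i' (letter)
  6. 'o' (letter)
  7. 'n' (letter)
  8. 'a' (letter)
  9. 'r' (letter)
  10. 'y' (letter)
Units from scan: 10
Sound units = 10 units


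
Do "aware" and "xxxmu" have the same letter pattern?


Pattern of "aware": [0, 1, 0, 2, 3]
Pattern of "xxxmu": [0, 0, 0, 1, 2]
Patterns do not match
Same pattern = No


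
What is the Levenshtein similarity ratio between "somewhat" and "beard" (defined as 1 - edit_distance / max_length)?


Word 1: "somewhat" (length 8)
Word 2: "beard" (length 5)
One optimal edit sequence:
  1. delete 's'  (+1)
  2. delete 'o'  (+1)
  3. substitute 'm' -> 'b'  (+1)
  4. keep 'e'
  5. delete 'w'  (+1)
  6. substitute 'h' -> 'a'  (+1)
  7. substitute 'a' -> 'r'  (+1)
  8. substitute 't' -> 'd'  (+1)
Edit distance = 7
Max length = max(8, 5) = 8
Similarity = 1 - 7/8
= 0.1250


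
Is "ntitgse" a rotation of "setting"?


Word: "setting", Candidate: "ntitgse"
Method: check if candidate is substring of word+word
"settingsetting" contains "ntitgse"? No
Is rotation = No


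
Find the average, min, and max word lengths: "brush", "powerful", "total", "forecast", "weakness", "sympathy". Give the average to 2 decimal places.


Lengths: "brush"=5, "powerful"=8, "total"=5, "forecast"=8, "weakness"=8, "sympathy"=8
Sum = 42, Count = 6
Average = 42/6 = 7.00
= avg=7.00, min=5, max=8


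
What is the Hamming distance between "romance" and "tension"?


Comparing character by character (same length = 7):
  Pos 0: 'r' vs 't' !=
  Pos 1: 'o' vs 'e' !=
  Pos 2: 'm' vs 'n' !=
  Pos 3: 'a' vs 's' !=
  Pos 4: 'n' vs 'i' !=
  Pos 5: 'c' vs 'o' !=
  Pos 6: 'e' vs 'n' !=
Hamming distance = 7


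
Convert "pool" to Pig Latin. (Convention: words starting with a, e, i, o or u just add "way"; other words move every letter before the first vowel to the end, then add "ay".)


Word: "pool"
Starts with consonant(s) → move to end, add 'ay'
Consonant cluster: "p"
Pig Latin = "oolpay"


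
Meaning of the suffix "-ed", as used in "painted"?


Suffix: -ed
Example: painted (paint + -ed)
Meaning = past tense


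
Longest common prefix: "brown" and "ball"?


Word 1: "brown"
Word 2: "ball"
Comparing from start:
  Pos 0: 'b' == 'b'
  Pos 1: 'r' != 'a' (stop)
LCP = "b" (length 1)


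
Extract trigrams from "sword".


Word: "sword" (length 5)
Number of trigrams = 5 - 3 + 1 = 3
  Position 0: "swo"
  Position 1: "wor"
  Position 2: "ord"
Trigrams = "swo", "wor", "ord"


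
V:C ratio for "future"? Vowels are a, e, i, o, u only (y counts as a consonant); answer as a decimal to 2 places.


Word: "future"
Vowels (a,e,i,o,u): 3
Consonants: 3
Ratio = 3/3
= 1.00


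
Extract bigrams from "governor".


Word: "governor" (length 8)
Number of bigrams = 8 - 2 + 1 = 7
  Position 0: "go"
  Position 1: "ov"
  Position 2: "ve"
  Position 3: "er"
  Position 4: "rn"
  Position 5: "no"
  Position 6: "or"
Bigrams = "go", "ov", "ve", "er", "rn", "no", "or"


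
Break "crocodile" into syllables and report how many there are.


Word: "crocodile"
Syllable breakdown: croc-o-dile
Counting: 3 parts
= 3 syllables


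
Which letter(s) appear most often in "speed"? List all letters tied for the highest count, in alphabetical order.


Word: "speed"
Letter counts:
  'd': 1
  'e': 2
  'p': 1
  's': 1
Maximum count = 2
Most frequent = 'e' (2 times each)


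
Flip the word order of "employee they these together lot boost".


Original: "employee they these together lot boost"
Words (1..n): employee | they | these | together | lot | boost
Reversed (n..1): boost | lot | together | these | they | employee
Result = "boost lot together these they employee"


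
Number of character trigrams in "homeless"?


Word: "homeless" (length 8)
Number of 3-grams = length - 3 + 1 = 8 - 3 + 1
= 6


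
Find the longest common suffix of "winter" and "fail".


Word 1: "winter"
Word 2: "fail"
Comparing from end:
  Pos -1: 'r' != 'l' (stop)
LCS = "" (length 0)


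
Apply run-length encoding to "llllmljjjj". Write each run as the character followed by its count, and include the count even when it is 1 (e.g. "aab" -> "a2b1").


String: "llllmljjjj"
Scanning for consecutive runs:
  'l' x 4
  'm' x 1
  'l' x 1
  'j' x 4
RLE = "l4m1l1j4"


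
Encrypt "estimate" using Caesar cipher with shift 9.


Word: "estimate"
Shift: 9
Each letter → (letter + shift) mod 26:
  'e' (4) + 9 = 13 → 'n'
  's' (18) + 9 = 1 → 'b'
  't' (19) + 9 = 2 → 'c'
  'i' (8) + 9 = 17 → 'r'
  'm' (12) + 9 = 21 → 'v'
  'a' (0) + 9 = 9 → 'j'
  't' (19) + 9 = 2 → 'c'
  'e' (4) + 9 = 13 → 'n'
Result = "nbcrvjcn"


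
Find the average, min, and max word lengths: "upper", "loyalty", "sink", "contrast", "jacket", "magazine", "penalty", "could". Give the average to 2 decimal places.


Lengths: "upper"=5, "loyalty"=7, "sink"=4, "contrast"=8, "jacket"=6, "magazine"=8, "penalty"=7, "could"=5
Sum = 50, Count = 8
Average = 50/8 = 6.25
= avg=6.25, min=4, max=8


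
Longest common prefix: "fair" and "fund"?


Word 1: "fair"
Word 2: "fund"
Comparing from start:
  Pos 0: 'f' == 'f'
  Pos 1: 'a' != 'u' (stop)
LCP = "f" (length 1)


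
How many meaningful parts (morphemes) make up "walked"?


Word: "walked"
Morphemes: walk | -ed
Each morpheme carries meaning
= 2 morphemes


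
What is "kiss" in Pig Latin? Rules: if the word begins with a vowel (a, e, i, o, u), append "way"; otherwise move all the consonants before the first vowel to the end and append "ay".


Word: "kiss"
Starts with consonant(s) → move to end, add 'ay'
Consonant cluster: "k"
Pig Latin = "isskay"


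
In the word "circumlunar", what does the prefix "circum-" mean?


Prefix: circum-
Example: circumlunar = circum- + lunar
Meaning = around


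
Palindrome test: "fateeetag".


Word: "fateeetag"
Reversed: "gateeetaf"
Forward == Backward? fateeetag != gateeetaf
Palindrome = No


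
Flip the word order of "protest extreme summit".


Original: "protest extreme summit"
Words (1..n): protest | extreme | summit
Reversed (n..1): summit | extreme | protest
Result = "summit extreme protest"


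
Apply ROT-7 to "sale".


Word: "sale"
Shift: 7
Each letter → (letter + shift) mod 26:
  's' (18) + 7 = 25 → 'z'
  'a' (0) + 7 = 7 → 'h'
  'l' (11) + 7 = 18 → 's'
  'e' (4) + 7 = 11 → 'l'
Result = "zhsl"
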